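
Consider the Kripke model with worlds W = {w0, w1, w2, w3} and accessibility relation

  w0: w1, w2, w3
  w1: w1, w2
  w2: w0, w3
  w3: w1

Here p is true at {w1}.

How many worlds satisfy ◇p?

w0: successors {w1, w2, w3}; p there: w1:T, w2:F, w3:F. ✓
w1: successors {w1, w2}; p there: w1:T, w2:F. ✓
w2: successors {w0, w3}; p there: w0:F, w3:F. ✗
w3: successors {w1}; p there: w1:T. ✓
Satisfying worlds: {w0, w1, w3}.

3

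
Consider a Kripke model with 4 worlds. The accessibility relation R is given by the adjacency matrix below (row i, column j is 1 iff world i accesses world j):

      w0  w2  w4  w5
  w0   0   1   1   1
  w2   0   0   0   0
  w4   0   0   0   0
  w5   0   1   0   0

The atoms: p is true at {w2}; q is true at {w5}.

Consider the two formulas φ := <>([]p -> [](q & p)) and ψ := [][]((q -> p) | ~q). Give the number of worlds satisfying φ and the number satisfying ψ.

For <>([]p -> [](q & p)):
w0: successors {w2, w4, w5}; []p -> [](q & p) there: w2:T, w4:T, w5:F. ✓
w2: no successors, so <>([]p -> [](q & p)) fails. ✗
w4: no successors, so <>([]p -> [](q & p)) fails. ✗
w5: successors {w2}; []p -> [](q & p) there: w2:T. ✓
— 2 worlds.
For [][]((q -> p) | ~q):
w0: successors {w2, w4, w5}; []((q -> p) | ~q) there: w2:T, w4:T, w5:T. ✓
w2: no successors, so [][]((q -> p) | ~q) holds vacuously. ✓
w4: no successors, so [][]((q -> p) | ~q) holds vacuously. ✓
w5: successors {w2}; []((q -> p) | ~q) there: w2:T. ✓
— 4 worlds.

2 and 4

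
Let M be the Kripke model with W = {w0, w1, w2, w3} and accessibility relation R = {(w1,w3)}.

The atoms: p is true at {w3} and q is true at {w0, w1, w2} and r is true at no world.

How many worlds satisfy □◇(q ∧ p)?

3

w0: no successors, so □◇(q ∧ p) holds vacuously. ✓
w1: successors {w3}; ◇(q ∧ p) there: w3:F. ✗
w2: no successors, so □◇(q ∧ p) holds vacuously. ✓
w3: no successors, so □◇(q ∧ p) holds vacuously. ✓
Satisfying worlds: {w0, w2, w3}.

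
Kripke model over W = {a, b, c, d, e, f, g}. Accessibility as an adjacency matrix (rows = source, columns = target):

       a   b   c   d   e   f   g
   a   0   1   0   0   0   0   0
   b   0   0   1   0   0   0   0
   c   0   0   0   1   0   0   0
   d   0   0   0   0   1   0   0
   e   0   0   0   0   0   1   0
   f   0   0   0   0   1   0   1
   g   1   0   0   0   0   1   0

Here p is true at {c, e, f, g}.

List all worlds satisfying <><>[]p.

a: successors {b}; <>[]p there: b:F. ✗
b: successors {c}; <>[]p there: c:T. ✓
c: successors {d}; <>[]p there: d:T. ✓
d: successors {e}; <>[]p there: e:T. ✓
e: successors {f}; <>[]p there: f:T. ✓
f: successors {e, g}; <>[]p there: e:T, g:T. ✓
g: successors {a, f}; <>[]p there: a:T, f:T. ✓

{b, c, d, e, f, g}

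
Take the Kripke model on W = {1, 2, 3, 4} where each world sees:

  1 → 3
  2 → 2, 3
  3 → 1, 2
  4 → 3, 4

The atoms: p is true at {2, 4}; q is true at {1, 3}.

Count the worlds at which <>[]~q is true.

0

1: successors {3}; []~q there: 3:F. ✗
2: successors {2, 3}; []~q there: 2:F, 3:F. ✗
3: successors {1, 2}; []~q there: 1:F, 2:F. ✗
4: successors {3, 4}; []~q there: 3:F, 4:F. ✗
Satisfying worlds: ∅.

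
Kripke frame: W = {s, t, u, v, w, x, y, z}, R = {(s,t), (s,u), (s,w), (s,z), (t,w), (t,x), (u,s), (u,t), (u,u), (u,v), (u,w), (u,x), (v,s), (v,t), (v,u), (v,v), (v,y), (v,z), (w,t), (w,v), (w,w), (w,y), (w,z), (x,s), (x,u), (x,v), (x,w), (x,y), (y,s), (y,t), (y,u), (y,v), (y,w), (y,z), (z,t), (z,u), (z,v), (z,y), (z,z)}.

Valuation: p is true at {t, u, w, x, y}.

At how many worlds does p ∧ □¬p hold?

s: p is F, □¬p is F. ✗
t: p is T, □¬p is F. ✗
u: p is T, □¬p is F. ✗
v: p is F, □¬p is F. ✗
w: p is T, □¬p is F. ✗
x: p is T, □¬p is F. ✗
y: p is T, □¬p is F. ✗
z: p is F, □¬p is F. ✗
Satisfying worlds: ∅.

0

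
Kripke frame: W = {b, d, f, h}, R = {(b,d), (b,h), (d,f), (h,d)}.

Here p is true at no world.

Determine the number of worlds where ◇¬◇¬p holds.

b: successors {d, h}; ¬◇¬p there: d:F, h:F. ✗
d: successors {f}; ¬◇¬p there: f:T. ✓
f: no successors, so ◇¬◇¬p fails. ✗
h: successors {d}; ¬◇¬p there: d:F. ✗
Satisfying worlds: {d}.

1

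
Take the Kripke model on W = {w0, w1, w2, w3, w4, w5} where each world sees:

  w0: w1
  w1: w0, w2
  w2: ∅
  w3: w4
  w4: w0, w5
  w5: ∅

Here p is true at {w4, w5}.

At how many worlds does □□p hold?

w0: successors {w1}; □p there: w1:F. ✗
w1: successors {w0, w2}; □p there: w0:F, w2:T. ✗
w2: no successors, so □□p holds vacuously. ✓
w3: successors {w4}; □p there: w4:F. ✗
w4: successors {w0, w5}; □p there: w0:F, w5:T. ✗
w5: no successors, so □□p holds vacuously. ✓
Satisfying worlds: {w2, w5}.

2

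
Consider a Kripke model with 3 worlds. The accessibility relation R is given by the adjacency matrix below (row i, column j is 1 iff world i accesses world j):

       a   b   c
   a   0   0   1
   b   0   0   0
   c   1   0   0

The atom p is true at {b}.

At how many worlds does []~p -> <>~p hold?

2

a: []~p is T, <>~p is T. ✓
b: []~p is T, <>~p is F. ✗
c: []~p is T, <>~p is T. ✓
Satisfying worlds: {a, c}.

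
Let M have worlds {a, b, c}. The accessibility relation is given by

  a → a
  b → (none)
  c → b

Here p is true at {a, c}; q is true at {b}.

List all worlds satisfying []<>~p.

a: successors {a}; <>~p there: a:F. ✗
b: no successors, so []<>~p holds vacuously. ✓
c: successors {b}; <>~p there: b:F. ✗

{b}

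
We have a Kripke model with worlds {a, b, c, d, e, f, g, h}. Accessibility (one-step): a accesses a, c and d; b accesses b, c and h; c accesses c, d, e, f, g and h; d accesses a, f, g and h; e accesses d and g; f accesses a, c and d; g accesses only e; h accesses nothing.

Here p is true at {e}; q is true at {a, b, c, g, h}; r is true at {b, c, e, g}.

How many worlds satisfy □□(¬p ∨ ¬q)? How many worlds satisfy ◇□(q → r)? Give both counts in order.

For □□(¬p ∨ ¬q):
a: successors {a, c, d}; □(¬p ∨ ¬q) there: a:T, c:T, d:T. ✓
b: successors {b, c, h}; □(¬p ∨ ¬q) there: b:T, c:T, h:T. ✓
c: successors {c, d, e, f, g, h}; □(¬p ∨ ¬q) there: c:T, d:T, e:T, f:T, g:T, h:T. ✓
d: successors {a, f, g, h}; □(¬p ∨ ¬q) there: a:T, f:T, g:T, h:T. ✓
e: successors {d, g}; □(¬p ∨ ¬q) there: d:T, g:T. ✓
f: successors {a, c, d}; □(¬p ∨ ¬q) there: a:T, c:T, d:T. ✓
g: successors {e}; □(¬p ∨ ¬q) there: e:T. ✓
h: no successors, so □□(¬p ∨ ¬q) holds vacuously. ✓
— 8 worlds.
For ◇□(q → r):
a: successors {a, c, d}; □(q → r) there: a:F, c:F, d:F. ✗
b: successors {b, c, h}; □(q → r) there: b:F, c:F, h:T. ✓
c: successors {c, d, e, f, g, h}; □(q → r) there: c:F, d:F, e:T, f:F, g:T, h:T. ✓
d: successors {a, f, g, h}; □(q → r) there: a:F, f:F, g:T, h:T. ✓
e: successors {d, g}; □(q → r) there: d:F, g:T. ✓
f: successors {a, c, d}; □(q → r) there: a:F, c:F, d:F. ✗
g: successors {e}; □(q → r) there: e:T. ✓
h: no successors, so ◇□(q → r) fails. ✗
— 5 worlds.

8 and 5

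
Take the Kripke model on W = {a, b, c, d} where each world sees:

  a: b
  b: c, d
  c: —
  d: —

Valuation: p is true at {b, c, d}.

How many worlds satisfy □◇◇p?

a: successors {b}; ◇◇p there: b:F. ✗
b: successors {c, d}; ◇◇p there: c:F, d:F. ✗
c: no successors, so □◇◇p holds vacuously. ✓
d: no successors, so □◇◇p holds vacuously. ✓
Satisfying worlds: {c, d}.

2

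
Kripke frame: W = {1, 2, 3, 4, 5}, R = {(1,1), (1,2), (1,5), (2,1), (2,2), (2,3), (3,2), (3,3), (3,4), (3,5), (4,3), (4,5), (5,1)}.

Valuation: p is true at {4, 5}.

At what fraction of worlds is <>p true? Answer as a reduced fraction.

3/5

1: successors {1, 2, 5}; p there: 1:F, 2:F, 5:T. ✓
2: successors {1, 2, 3}; p there: 1:F, 2:F, 3:F. ✗
3: successors {2, 3, 4, 5}; p there: 2:F, 3:F, 4:T, 5:T. ✓
4: successors {3, 5}; p there: 3:F, 5:T. ✓
5: successors {1}; p there: 1:F. ✗
That's 3 of 5 worlds, so 3/5.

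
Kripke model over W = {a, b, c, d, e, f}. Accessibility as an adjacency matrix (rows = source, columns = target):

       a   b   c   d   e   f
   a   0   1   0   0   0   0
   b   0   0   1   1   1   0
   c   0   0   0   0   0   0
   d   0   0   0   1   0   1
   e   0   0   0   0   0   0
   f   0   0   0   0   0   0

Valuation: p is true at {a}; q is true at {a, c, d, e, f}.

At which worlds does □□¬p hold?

a: successors {b}; □¬p there: b:T. ✓
b: successors {c, d, e}; □¬p there: c:T, d:T, e:T. ✓
c: no successors, so □□¬p holds vacuously. ✓
d: successors {d, f}; □¬p there: d:T, f:T. ✓
e: no successors, so □□¬p holds vacuously. ✓
f: no successors, so □□¬p holds vacuously. ✓

{a, b, c, d, e, f}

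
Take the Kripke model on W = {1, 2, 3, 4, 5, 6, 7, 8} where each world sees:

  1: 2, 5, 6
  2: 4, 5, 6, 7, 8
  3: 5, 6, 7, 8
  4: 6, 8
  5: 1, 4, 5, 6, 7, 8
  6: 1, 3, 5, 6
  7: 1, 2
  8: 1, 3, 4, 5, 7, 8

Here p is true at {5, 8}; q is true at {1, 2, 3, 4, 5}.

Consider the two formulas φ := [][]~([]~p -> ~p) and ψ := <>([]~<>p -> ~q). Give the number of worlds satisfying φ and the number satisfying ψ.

0 and 8

For [][]~([]~p -> ~p):
1: successors {2, 5, 6}; []~([]~p -> ~p) there: 2:F, 5:F, 6:F. ✗
2: successors {4, 5, 6, 7, 8}; []~([]~p -> ~p) there: 4:F, 5:F, 6:F, 7:F, 8:F. ✗
3: successors {5, 6, 7, 8}; []~([]~p -> ~p) there: 5:F, 6:F, 7:F, 8:F. ✗
4: successors {6, 8}; []~([]~p -> ~p) there: 6:F, 8:F. ✗
5: successors {1, 4, 5, 6, 7, 8}; []~([]~p -> ~p) there: 1:F, 4:F, 5:F, 6:F, 7:F, 8:F. ✗
6: successors {1, 3, 5, 6}; []~([]~p -> ~p) there: 1:F, 3:F, 5:F, 6:F. ✗
7: successors {1, 2}; []~([]~p -> ~p) there: 1:F, 2:F. ✗
8: successors {1, 3, 4, 5, 7, 8}; []~([]~p -> ~p) there: 1:F, 3:F, 4:F, 5:F, 7:F, 8:F. ✗
— 0 worlds.
For <>([]~<>p -> ~q):
1: successors {2, 5, 6}; []~<>p -> ~q there: 2:T, 5:T, 6:T. ✓
2: successors {4, 5, 6, 7, 8}; []~<>p -> ~q there: 4:T, 5:T, 6:T, 7:T, 8:T. ✓
3: successors {5, 6, 7, 8}; []~<>p -> ~q there: 5:T, 6:T, 7:T, 8:T. ✓
4: successors {6, 8}; []~<>p -> ~q there: 6:T, 8:T. ✓
5: successors {1, 4, 5, 6, 7, 8}; []~<>p -> ~q there: 1:T, 4:T, 5:T, 6:T, 7:T, 8:T. ✓
6: successors {1, 3, 5, 6}; []~<>p -> ~q there: 1:T, 3:T, 5:T, 6:T. ✓
7: successors {1, 2}; []~<>p -> ~q there: 1:T, 2:T. ✓
8: successors {1, 3, 4, 5, 7, 8}; []~<>p -> ~q there: 1:T, 3:T, 4:T, 5:T, 7:T, 8:T. ✓
— 8 worlds.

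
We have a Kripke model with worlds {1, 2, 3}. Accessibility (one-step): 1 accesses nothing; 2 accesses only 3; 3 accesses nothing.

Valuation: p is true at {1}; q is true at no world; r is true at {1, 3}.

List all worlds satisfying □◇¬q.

1: no successors, so □◇¬q holds vacuously. ✓
2: successors {3}; ◇¬q there: 3:F. ✗
3: no successors, so □◇¬q holds vacuously. ✓

{1, 3}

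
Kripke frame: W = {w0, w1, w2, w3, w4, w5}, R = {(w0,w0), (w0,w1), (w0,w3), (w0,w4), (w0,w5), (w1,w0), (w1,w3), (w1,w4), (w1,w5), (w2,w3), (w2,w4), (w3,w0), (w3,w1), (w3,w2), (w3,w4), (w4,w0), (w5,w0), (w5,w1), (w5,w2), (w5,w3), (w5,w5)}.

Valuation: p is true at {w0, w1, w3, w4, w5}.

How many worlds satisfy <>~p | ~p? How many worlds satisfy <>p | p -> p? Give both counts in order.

3 and 5

For <>~p | ~p:
w0: <>~p is F, ~p is F. ✗
w1: <>~p is F, ~p is F. ✗
w2: <>~p is F, ~p is T. ✓
w3: <>~p is T, ~p is F. ✓
w4: <>~p is F, ~p is F. ✗
w5: <>~p is T, ~p is F. ✓
— 3 worlds.
For <>p | p -> p:
w0: <>p | p is T, p is T. ✓
w1: <>p | p is T, p is T. ✓
w2: <>p | p is T, p is F. ✗
w3: <>p | p is T, p is T. ✓
w4: <>p | p is T, p is T. ✓
w5: <>p | p is T, p is T. ✓
— 5 worlds.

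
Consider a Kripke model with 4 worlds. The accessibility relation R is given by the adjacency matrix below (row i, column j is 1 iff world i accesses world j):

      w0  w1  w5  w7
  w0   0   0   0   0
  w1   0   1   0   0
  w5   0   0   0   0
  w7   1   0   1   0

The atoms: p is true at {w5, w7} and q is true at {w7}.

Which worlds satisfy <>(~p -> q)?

w0: no successors, so <>(~p -> q) fails. ✗
w1: successors {w1}; ~p -> q there: w1:F. ✗
w5: no successors, so <>(~p -> q) fails. ✗
w7: successors {w0, w5}; ~p -> q there: w0:F, w5:T. ✓

{w7}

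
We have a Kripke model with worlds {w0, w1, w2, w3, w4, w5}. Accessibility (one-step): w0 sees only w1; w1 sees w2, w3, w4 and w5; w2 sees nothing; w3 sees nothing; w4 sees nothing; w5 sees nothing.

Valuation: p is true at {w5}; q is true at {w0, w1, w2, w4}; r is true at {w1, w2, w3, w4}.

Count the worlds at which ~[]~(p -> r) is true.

2

w0: []~(p -> r) is F. ✓
w1: []~(p -> r) is F. ✓
w2: []~(p -> r) is T. ✗
w3: []~(p -> r) is T. ✗
w4: []~(p -> r) is T. ✗
w5: []~(p -> r) is T. ✗
Satisfying worlds: {w0, w1}.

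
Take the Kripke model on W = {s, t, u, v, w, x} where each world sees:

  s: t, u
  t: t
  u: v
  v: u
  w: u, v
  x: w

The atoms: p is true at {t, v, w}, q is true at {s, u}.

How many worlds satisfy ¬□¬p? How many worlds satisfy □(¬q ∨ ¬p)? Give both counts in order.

For ¬□¬p:
s: □¬p is F. ✓
t: □¬p is F. ✓
u: □¬p is F. ✓
v: □¬p is T. ✗
w: □¬p is F. ✓
x: □¬p is F. ✓
— 5 worlds.
For □(¬q ∨ ¬p):
s: successors {t, u}; ¬q ∨ ¬p there: t:T, u:T. ✓
t: successors {t}; ¬q ∨ ¬p there: t:T. ✓
u: successors {v}; ¬q ∨ ¬p there: v:T. ✓
v: successors {u}; ¬q ∨ ¬p there: u:T. ✓
w: successors {u, v}; ¬q ∨ ¬p there: u:T, v:T. ✓
x: successors {w}; ¬q ∨ ¬p there: w:T. ✓
— 6 worlds.

5 and 6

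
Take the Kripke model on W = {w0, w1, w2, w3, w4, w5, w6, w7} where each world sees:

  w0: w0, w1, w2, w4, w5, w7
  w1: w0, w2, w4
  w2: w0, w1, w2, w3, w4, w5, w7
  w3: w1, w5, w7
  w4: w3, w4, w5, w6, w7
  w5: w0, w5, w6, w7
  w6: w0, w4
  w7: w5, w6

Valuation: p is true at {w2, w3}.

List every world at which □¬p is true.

{w3, w5, w6, w7}

w0: successors {w0, w1, w2, w4, w5, w7}; ¬p there: w0:T, w1:T, w2:F, w4:T, w5:T, w7:T. ✗
w1: successors {w0, w2, w4}; ¬p there: w0:T, w2:F, w4:T. ✗
w2: successors {w0, w1, w2, w3, w4, w5, w7}; ¬p there: w0:T, w1:T, w2:F, w3:F, w4:T, w5:T, w7:T. ✗
w3: successors {w1, w5, w7}; ¬p there: w1:T, w5:T, w7:T. ✓
w4: successors {w3, w4, w5, w6, w7}; ¬p there: w3:F, w4:T, w5:T, w6:T, w7:T. ✗
w5: successors {w0, w5, w6, w7}; ¬p there: w0:T, w5:T, w6:T, w7:T. ✓
w6: successors {w0, w4}; ¬p there: w0:T, w4:T. ✓
w7: successors {w5, w6}; ¬p there: w5:T, w6:T. ✓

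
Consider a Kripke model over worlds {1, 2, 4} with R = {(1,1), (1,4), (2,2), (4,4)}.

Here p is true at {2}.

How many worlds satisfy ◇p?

1: successors {1, 4}; p there: 1:F, 4:F. ✗
2: successors {2}; p there: 2:T. ✓
4: successors {4}; p there: 4:F. ✗
Satisfying worlds: {2}.

1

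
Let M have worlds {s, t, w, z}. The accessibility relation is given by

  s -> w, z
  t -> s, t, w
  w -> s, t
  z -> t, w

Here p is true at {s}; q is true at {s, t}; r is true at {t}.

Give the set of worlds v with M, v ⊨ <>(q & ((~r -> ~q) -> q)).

s: successors {w, z}; q & ((~r -> ~q) -> q) there: w:F, z:F. ✗
t: successors {s, t, w}; q & ((~r -> ~q) -> q) there: s:T, t:T, w:F. ✓
w: successors {s, t}; q & ((~r -> ~q) -> q) there: s:T, t:T. ✓
z: successors {t, w}; q & ((~r -> ~q) -> q) there: t:T, w:F. ✓

{t, w, z}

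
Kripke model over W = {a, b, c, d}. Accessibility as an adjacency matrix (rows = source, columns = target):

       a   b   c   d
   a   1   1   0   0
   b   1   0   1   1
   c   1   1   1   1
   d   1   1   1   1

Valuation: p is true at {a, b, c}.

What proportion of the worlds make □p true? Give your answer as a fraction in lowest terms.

a: successors {a, b}; p there: a:T, b:T. ✓
b: successors {a, c, d}; p there: a:T, c:T, d:F. ✗
c: successors {a, b, c, d}; p there: a:T, b:T, c:T, d:F. ✗
d: successors {a, b, c, d}; p there: a:T, b:T, c:T, d:F. ✗
That's 1 of 4 worlds, so 1/4.

1/4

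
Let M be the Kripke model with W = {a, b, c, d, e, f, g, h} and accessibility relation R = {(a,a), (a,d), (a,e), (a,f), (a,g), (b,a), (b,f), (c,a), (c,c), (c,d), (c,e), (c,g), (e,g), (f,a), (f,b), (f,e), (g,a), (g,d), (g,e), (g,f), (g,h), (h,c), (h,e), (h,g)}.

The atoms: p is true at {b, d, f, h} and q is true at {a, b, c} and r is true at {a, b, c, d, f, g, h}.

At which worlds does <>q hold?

{a, b, c, f, g, h}

a: successors {a, d, e, f, g}; q there: a:T, d:F, e:F, f:F, g:F. ✓
b: successors {a, f}; q there: a:T, f:F. ✓
c: successors {a, c, d, e, g}; q there: a:T, c:T, d:F, e:F, g:F. ✓
d: no successors, so <>q fails. ✗
e: successors {g}; q there: g:F. ✗
f: successors {a, b, e}; q there: a:T, b:T, e:F. ✓
g: successors {a, d, e, f, h}; q there: a:T, d:F, e:F, f:F, h:F. ✓
h: successors {c, e, g}; q there: c:T, e:F, g:F. ✓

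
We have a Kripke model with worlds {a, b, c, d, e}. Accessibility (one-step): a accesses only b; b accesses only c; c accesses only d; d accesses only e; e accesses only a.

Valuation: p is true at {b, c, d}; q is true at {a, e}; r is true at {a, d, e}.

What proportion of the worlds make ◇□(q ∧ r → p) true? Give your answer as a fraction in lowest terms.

3/5

a: successors {b}; □(q ∧ r → p) there: b:T. ✓
b: successors {c}; □(q ∧ r → p) there: c:T. ✓
c: successors {d}; □(q ∧ r → p) there: d:F. ✗
d: successors {e}; □(q ∧ r → p) there: e:F. ✗
e: successors {a}; □(q ∧ r → p) there: a:T. ✓
That's 3 of 5 worlds, so 3/5.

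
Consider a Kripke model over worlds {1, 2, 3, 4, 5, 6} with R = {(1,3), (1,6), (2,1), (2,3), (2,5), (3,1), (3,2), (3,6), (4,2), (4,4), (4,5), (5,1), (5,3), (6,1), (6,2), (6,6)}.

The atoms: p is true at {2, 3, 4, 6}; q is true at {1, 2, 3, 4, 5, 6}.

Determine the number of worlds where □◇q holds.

1: successors {3, 6}; ◇q there: 3:T, 6:T. ✓
2: successors {1, 3, 5}; ◇q there: 1:T, 3:T, 5:T. ✓
3: successors {1, 2, 6}; ◇q there: 1:T, 2:T, 6:T. ✓
4: successors {2, 4, 5}; ◇q there: 2:T, 4:T, 5:T. ✓
5: successors {1, 3}; ◇q there: 1:T, 3:T. ✓
6: successors {1, 2, 6}; ◇q there: 1:T, 2:T, 6:T. ✓
Satisfying worlds: {1, 2, 3, 4, 5, 6}.

6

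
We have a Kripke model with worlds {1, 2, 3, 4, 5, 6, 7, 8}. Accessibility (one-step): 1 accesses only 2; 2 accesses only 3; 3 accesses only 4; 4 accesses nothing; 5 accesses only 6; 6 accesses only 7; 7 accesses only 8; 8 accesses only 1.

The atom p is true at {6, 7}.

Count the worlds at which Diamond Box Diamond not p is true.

1: successors {2}; Box Diamond not p there: 2:T. ✓
2: successors {3}; Box Diamond not p there: 3:F. ✗
3: successors {4}; Box Diamond not p there: 4:T. ✓
4: no successors, so Diamond Box Diamond not p fails. ✗
5: successors {6}; Box Diamond not p there: 6:T. ✓
6: successors {7}; Box Diamond not p there: 7:T. ✓
7: successors {8}; Box Diamond not p there: 8:T. ✓
8: successors {1}; Box Diamond not p there: 1:T. ✓
Satisfying worlds: {1, 3, 5, 6, 7, 8}.

6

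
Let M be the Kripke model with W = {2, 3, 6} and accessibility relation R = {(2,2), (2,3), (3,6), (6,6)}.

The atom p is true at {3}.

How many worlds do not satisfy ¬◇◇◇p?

1

2: ◇◇◇p is T. ✗
3: ◇◇◇p is F. ✓
6: ◇◇◇p is F. ✓
Satisfying worlds: {3, 6}.
So ¬◇◇◇p fails at the other 1 world.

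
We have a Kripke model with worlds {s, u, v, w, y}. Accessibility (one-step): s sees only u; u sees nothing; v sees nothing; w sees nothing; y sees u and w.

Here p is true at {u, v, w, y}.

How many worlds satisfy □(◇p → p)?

5

s: successors {u}; ◇p → p there: u:T. ✓
u: no successors, so □(◇p → p) holds vacuously. ✓
v: no successors, so □(◇p → p) holds vacuously. ✓
w: no successors, so □(◇p → p) holds vacuously. ✓
y: successors {u, w}; ◇p → p there: u:T, w:T. ✓
Satisfying worlds: {s, u, v, w, y}.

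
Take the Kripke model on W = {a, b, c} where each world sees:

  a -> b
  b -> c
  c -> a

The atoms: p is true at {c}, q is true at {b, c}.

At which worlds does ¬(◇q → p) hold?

a: ◇q → p is F. ✓
b: ◇q → p is F. ✓
c: ◇q → p is T. ✗

{a, b}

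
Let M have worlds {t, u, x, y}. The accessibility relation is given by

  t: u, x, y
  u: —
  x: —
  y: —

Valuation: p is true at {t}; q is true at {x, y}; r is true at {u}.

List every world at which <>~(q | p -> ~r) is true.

t: successors {u, x, y}; ~(q | p -> ~r) there: u:F, x:F, y:F. ✗
u: no successors, so <>~(q | p -> ~r) fails. ✗
x: no successors, so <>~(q | p -> ~r) fails. ✗
y: no successors, so <>~(q | p -> ~r) fails. ✗

∅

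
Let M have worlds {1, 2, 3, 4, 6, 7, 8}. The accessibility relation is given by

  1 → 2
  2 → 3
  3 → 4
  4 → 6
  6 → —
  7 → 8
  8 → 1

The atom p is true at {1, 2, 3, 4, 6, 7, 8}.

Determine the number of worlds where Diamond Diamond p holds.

5

1: successors {2}; Diamond p there: 2:T. ✓
2: successors {3}; Diamond p there: 3:T. ✓
3: successors {4}; Diamond p there: 4:T. ✓
4: successors {6}; Diamond p there: 6:F. ✗
6: no successors, so Diamond Diamond p fails. ✗
7: successors {8}; Diamond p there: 8:T. ✓
8: successors {1}; Diamond p there: 1:T. ✓
Satisfying worlds: {1, 2, 3, 7, 8}.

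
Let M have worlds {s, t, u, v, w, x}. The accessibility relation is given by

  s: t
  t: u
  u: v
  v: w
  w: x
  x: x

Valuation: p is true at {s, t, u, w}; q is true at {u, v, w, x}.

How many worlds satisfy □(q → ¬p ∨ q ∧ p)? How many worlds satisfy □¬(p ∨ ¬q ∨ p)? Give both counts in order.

For □(q → ¬p ∨ q ∧ p):
s: successors {t}; q → ¬p ∨ q ∧ p there: t:T. ✓
t: successors {u}; q → ¬p ∨ q ∧ p there: u:T. ✓
u: successors {v}; q → ¬p ∨ q ∧ p there: v:T. ✓
v: successors {w}; q → ¬p ∨ q ∧ p there: w:T. ✓
w: successors {x}; q → ¬p ∨ q ∧ p there: x:T. ✓
x: successors {x}; q → ¬p ∨ q ∧ p there: x:T. ✓
— 6 worlds.
For □¬(p ∨ ¬q ∨ p):
s: successors {t}; ¬(p ∨ ¬q ∨ p) there: t:F. ✗
t: successors {u}; ¬(p ∨ ¬q ∨ p) there: u:F. ✗
u: successors {v}; ¬(p ∨ ¬q ∨ p) there: v:T. ✓
v: successors {w}; ¬(p ∨ ¬q ∨ p) there: w:F. ✗
w: successors {x}; ¬(p ∨ ¬q ∨ p) there: x:T. ✓
x: successors {x}; ¬(p ∨ ¬q ∨ p) there: x:T. ✓
— 3 worlds.

6 and 3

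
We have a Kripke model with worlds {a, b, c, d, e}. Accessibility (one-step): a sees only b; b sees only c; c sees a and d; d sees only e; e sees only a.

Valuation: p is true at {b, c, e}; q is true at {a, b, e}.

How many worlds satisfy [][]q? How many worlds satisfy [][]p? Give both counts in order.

For [][]q:
a: successors {b}; []q there: b:F. ✗
b: successors {c}; []q there: c:F. ✗
c: successors {a, d}; []q there: a:T, d:T. ✓
d: successors {e}; []q there: e:T. ✓
e: successors {a}; []q there: a:T. ✓
— 3 worlds.
For [][]p:
a: successors {b}; []p there: b:T. ✓
b: successors {c}; []p there: c:F. ✗
c: successors {a, d}; []p there: a:T, d:T. ✓
d: successors {e}; []p there: e:F. ✗
e: successors {a}; []p there: a:T. ✓
— 3 worlds.

3 and 3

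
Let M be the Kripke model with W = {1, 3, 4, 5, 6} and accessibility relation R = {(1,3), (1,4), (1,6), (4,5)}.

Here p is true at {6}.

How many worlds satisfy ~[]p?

2

1: []p is F. ✓
3: []p is T. ✗
4: []p is F. ✓
5: []p is T. ✗
6: []p is T. ✗
Satisfying worlds: {1, 4}.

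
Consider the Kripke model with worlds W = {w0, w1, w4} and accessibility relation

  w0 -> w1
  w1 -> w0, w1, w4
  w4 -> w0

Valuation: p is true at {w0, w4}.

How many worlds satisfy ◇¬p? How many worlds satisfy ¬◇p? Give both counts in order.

For ◇¬p:
w0: successors {w1}; ¬p there: w1:T. ✓
w1: successors {w0, w1, w4}; ¬p there: w0:F, w1:T, w4:F. ✓
w4: successors {w0}; ¬p there: w0:F. ✗
— 2 worlds.
For ¬◇p:
w0: ◇p is F. ✓
w1: ◇p is T. ✗
w4: ◇p is T. ✗
— 1 world.

2 and 1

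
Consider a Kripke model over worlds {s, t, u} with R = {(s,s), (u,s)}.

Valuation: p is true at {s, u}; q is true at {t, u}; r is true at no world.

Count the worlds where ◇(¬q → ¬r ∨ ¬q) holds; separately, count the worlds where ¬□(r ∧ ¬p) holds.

2 and 2

For ◇(¬q → ¬r ∨ ¬q):
s: successors {s}; ¬q → ¬r ∨ ¬q there: s:T. ✓
t: no successors, so ◇(¬q → ¬r ∨ ¬q) fails. ✗
u: successors {s}; ¬q → ¬r ∨ ¬q there: s:T. ✓
— 2 worlds.
For ¬□(r ∧ ¬p):
s: □(r ∧ ¬p) is F. ✓
t: □(r ∧ ¬p) is T. ✗
u: □(r ∧ ¬p) is F. ✓
— 2 worlds.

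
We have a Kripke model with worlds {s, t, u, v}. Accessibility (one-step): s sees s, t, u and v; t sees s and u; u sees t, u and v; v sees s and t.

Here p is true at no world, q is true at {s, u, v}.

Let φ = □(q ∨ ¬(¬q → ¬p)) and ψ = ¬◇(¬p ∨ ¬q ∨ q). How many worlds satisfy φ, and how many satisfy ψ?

For □(q ∨ ¬(¬q → ¬p)):
s: successors {s, t, u, v}; q ∨ ¬(¬q → ¬p) there: s:T, t:F, u:T, v:T. ✗
t: successors {s, u}; q ∨ ¬(¬q → ¬p) there: s:T, u:T. ✓
u: successors {t, u, v}; q ∨ ¬(¬q → ¬p) there: t:F, u:T, v:T. ✗
v: successors {s, t}; q ∨ ¬(¬q → ¬p) there: s:T, t:F. ✗
— 1 world.
For ¬◇(¬p ∨ ¬q ∨ q):
s: ◇(¬p ∨ ¬q ∨ q) is T. ✗
t: ◇(¬p ∨ ¬q ∨ q) is T. ✗
u: ◇(¬p ∨ ¬q ∨ q) is T. ✗
v: ◇(¬p ∨ ¬q ∨ q) is T. ✗
— 0 worlds.

1 and 0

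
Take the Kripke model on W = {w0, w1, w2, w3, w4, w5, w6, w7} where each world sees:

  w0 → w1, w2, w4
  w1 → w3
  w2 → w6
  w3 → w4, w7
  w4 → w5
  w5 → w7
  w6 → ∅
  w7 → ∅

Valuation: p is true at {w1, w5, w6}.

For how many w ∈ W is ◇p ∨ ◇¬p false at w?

2

w0: ◇p is T, ◇¬p is T. ✓
w1: ◇p is F, ◇¬p is T. ✓
w2: ◇p is T, ◇¬p is F. ✓
w3: ◇p is F, ◇¬p is T. ✓
w4: ◇p is T, ◇¬p is F. ✓
w5: ◇p is F, ◇¬p is T. ✓
w6: ◇p is F, ◇¬p is F. ✗
w7: ◇p is F, ◇¬p is F. ✗
Satisfying worlds: {w0, w1, w2, w3, w4, w5}.
So ◇p ∨ ◇¬p fails at the other 2 worlds.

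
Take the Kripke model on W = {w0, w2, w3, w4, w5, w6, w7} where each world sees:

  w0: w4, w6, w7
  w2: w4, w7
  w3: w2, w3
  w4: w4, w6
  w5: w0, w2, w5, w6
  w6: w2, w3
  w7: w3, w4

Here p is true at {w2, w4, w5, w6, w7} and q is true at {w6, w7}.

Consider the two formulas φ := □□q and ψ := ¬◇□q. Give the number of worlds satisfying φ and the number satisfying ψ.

0 and 7

For □□q:
w0: successors {w4, w6, w7}; □q there: w4:F, w6:F, w7:F. ✗
w2: successors {w4, w7}; □q there: w4:F, w7:F. ✗
w3: successors {w2, w3}; □q there: w2:F, w3:F. ✗
w4: successors {w4, w6}; □q there: w4:F, w6:F. ✗
w5: successors {w0, w2, w5, w6}; □q there: w0:F, w2:F, w5:F, w6:F. ✗
w6: successors {w2, w3}; □q there: w2:F, w3:F. ✗
w7: successors {w3, w4}; □q there: w3:F, w4:F. ✗
— 0 worlds.
For ¬◇□q:
w0: ◇□q is F. ✓
w2: ◇□q is F. ✓
w3: ◇□q is F. ✓
w4: ◇□q is F. ✓
w5: ◇□q is F. ✓
w6: ◇□q is F. ✓
w7: ◇□q is F. ✓
— 7 worlds.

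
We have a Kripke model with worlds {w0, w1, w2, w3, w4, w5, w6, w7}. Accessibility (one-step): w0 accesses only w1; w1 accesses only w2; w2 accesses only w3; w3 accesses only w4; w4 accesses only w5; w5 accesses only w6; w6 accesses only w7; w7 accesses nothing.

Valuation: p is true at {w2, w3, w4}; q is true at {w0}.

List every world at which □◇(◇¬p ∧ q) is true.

w0: successors {w1}; ◇(◇¬p ∧ q) there: w1:F. ✗
w1: successors {w2}; ◇(◇¬p ∧ q) there: w2:F. ✗
w2: successors {w3}; ◇(◇¬p ∧ q) there: w3:F. ✗
w3: successors {w4}; ◇(◇¬p ∧ q) there: w4:F. ✗
w4: successors {w5}; ◇(◇¬p ∧ q) there: w5:F. ✗
w5: successors {w6}; ◇(◇¬p ∧ q) there: w6:F. ✗
w6: successors {w7}; ◇(◇¬p ∧ q) there: w7:F. ✗
w7: no successors, so □◇(◇¬p ∧ q) holds vacuously. ✓

{w7}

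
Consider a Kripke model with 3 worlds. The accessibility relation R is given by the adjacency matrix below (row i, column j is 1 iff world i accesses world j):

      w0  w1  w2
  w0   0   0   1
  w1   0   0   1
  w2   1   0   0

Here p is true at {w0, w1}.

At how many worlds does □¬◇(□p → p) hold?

w0: successors {w2}; ¬◇(□p → p) there: w2:F. ✗
w1: successors {w2}; ¬◇(□p → p) there: w2:F. ✗
w2: successors {w0}; ¬◇(□p → p) there: w0:T. ✓
Satisfying worlds: {w2}.

1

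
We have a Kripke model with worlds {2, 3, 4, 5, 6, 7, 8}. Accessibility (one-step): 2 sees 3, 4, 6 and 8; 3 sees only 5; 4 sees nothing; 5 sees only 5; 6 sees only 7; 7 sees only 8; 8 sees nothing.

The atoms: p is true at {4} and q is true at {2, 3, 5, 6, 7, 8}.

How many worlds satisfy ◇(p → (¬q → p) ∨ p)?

5

2: successors {3, 4, 6, 8}; p → (¬q → p) ∨ p there: 3:T, 4:T, 6:T, 8:T. ✓
3: successors {5}; p → (¬q → p) ∨ p there: 5:T. ✓
4: no successors, so ◇(p → (¬q → p) ∨ p) fails. ✗
5: successors {5}; p → (¬q → p) ∨ p there: 5:T. ✓
6: successors {7}; p → (¬q → p) ∨ p there: 7:T. ✓
7: successors {8}; p → (¬q → p) ∨ p there: 8:T. ✓
8: no successors, so ◇(p → (¬q → p) ∨ p) fails. ✗
Satisfying worlds: {2, 3, 5, 6, 7}.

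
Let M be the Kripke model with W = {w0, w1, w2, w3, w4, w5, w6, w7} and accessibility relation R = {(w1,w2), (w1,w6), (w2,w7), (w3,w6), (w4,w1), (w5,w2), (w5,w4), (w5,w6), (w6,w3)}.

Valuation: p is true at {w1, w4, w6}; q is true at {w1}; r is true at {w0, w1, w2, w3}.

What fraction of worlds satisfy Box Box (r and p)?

3/8

w0: no successors, so Box Box (r and p) holds vacuously. ✓
w1: successors {w2, w6}; Box (r and p) there: w2:F, w6:F. ✗
w2: successors {w7}; Box (r and p) there: w7:T. ✓
w3: successors {w6}; Box (r and p) there: w6:F. ✗
w4: successors {w1}; Box (r and p) there: w1:F. ✗
w5: successors {w2, w4, w6}; Box (r and p) there: w2:F, w4:T, w6:F. ✗
w6: successors {w3}; Box (r and p) there: w3:F. ✗
w7: no successors, so Box Box (r and p) holds vacuously. ✓
That's 3 of 8 worlds, so 3/8.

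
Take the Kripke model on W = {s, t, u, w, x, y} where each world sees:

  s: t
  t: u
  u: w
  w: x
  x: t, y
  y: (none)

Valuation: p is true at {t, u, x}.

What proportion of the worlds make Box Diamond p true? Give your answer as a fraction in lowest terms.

s: successors {t}; Diamond p there: t:T. ✓
t: successors {u}; Diamond p there: u:F. ✗
u: successors {w}; Diamond p there: w:T. ✓
w: successors {x}; Diamond p there: x:T. ✓
x: successors {t, y}; Diamond p there: t:T, y:F. ✗
y: no successors, so Box Diamond p holds vacuously. ✓
That's 4 of 6 worlds, so 4/6 = 2/3.

2/3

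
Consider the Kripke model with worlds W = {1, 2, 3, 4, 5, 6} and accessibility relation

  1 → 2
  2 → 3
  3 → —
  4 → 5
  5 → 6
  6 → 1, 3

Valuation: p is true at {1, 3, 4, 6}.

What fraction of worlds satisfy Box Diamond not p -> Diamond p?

5/6

1: Box Diamond not p is F, Diamond p is F. ✓
2: Box Diamond not p is F, Diamond p is T. ✓
3: Box Diamond not p is T, Diamond p is F. ✗
4: Box Diamond not p is F, Diamond p is F. ✓
5: Box Diamond not p is F, Diamond p is T. ✓
6: Box Diamond not p is F, Diamond p is T. ✓
That's 5 of 6 worlds, so 5/6.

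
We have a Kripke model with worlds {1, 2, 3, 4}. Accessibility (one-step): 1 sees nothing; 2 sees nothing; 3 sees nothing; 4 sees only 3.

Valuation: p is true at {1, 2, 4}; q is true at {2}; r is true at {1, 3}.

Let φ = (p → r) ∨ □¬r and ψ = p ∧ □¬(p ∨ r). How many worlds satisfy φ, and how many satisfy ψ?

3 and 2

For (p → r) ∨ □¬r:
1: p → r is T, □¬r is T. ✓
2: p → r is F, □¬r is T. ✓
3: p → r is T, □¬r is T. ✓
4: p → r is F, □¬r is F. ✗
— 3 worlds.
For p ∧ □¬(p ∨ r):
1: p is T, □¬(p ∨ r) is T. ✓
2: p is T, □¬(p ∨ r) is T. ✓
3: p is F, □¬(p ∨ r) is T. ✗
4: p is T, □¬(p ∨ r) is F. ✗
— 2 worlds.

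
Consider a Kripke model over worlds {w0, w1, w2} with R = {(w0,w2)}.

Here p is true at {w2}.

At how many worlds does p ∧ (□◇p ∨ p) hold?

1

w0: p is F, □◇p ∨ p is F. ✗
w1: p is F, □◇p ∨ p is T. ✗
w2: p is T, □◇p ∨ p is T. ✓
Satisfying worlds: {w2}.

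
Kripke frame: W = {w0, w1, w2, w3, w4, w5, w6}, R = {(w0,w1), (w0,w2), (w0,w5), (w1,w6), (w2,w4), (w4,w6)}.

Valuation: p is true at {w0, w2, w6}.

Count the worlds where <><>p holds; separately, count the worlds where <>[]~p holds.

2 and 3

For <><>p:
w0: successors {w1, w2, w5}; <>p there: w1:T, w2:F, w5:F. ✓
w1: successors {w6}; <>p there: w6:F. ✗
w2: successors {w4}; <>p there: w4:T. ✓
w3: no successors, so <><>p fails. ✗
w4: successors {w6}; <>p there: w6:F. ✗
w5: no successors, so <><>p fails. ✗
w6: no successors, so <><>p fails. ✗
— 2 worlds.
For <>[]~p:
w0: successors {w1, w2, w5}; []~p there: w1:F, w2:T, w5:T. ✓
w1: successors {w6}; []~p there: w6:T. ✓
w2: successors {w4}; []~p there: w4:F. ✗
w3: no successors, so <>[]~p fails. ✗
w4: successors {w6}; []~p there: w6:T. ✓
w5: no successors, so <>[]~p fails. ✗
w6: no successors, so <>[]~p fails. ✗
— 3 worlds.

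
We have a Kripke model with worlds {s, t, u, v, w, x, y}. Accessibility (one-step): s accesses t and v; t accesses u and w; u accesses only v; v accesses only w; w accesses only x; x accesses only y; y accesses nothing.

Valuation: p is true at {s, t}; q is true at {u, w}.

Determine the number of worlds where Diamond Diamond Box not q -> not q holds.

s: Diamond Diamond Box not q is T, not q is T. ✓
t: Diamond Diamond Box not q is T, not q is T. ✓
u: Diamond Diamond Box not q is T, not q is F. ✗
v: Diamond Diamond Box not q is T, not q is T. ✓
w: Diamond Diamond Box not q is T, not q is F. ✗
x: Diamond Diamond Box not q is F, not q is T. ✓
y: Diamond Diamond Box not q is F, not q is T. ✓
Satisfying worlds: {s, t, v, x, y}.

5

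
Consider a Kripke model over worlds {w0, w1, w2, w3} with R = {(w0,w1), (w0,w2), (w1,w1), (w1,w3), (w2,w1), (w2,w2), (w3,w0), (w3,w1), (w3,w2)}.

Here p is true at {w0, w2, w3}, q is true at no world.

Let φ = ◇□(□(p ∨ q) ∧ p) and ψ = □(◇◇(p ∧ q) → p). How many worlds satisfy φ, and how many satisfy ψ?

0 and 4

For ◇□(□(p ∨ q) ∧ p):
w0: successors {w1, w2}; □(□(p ∨ q) ∧ p) there: w1:F, w2:F. ✗
w1: successors {w1, w3}; □(□(p ∨ q) ∧ p) there: w1:F, w3:F. ✗
w2: successors {w1, w2}; □(□(p ∨ q) ∧ p) there: w1:F, w2:F. ✗
w3: successors {w0, w1, w2}; □(□(p ∨ q) ∧ p) there: w0:F, w1:F, w2:F. ✗
— 0 worlds.
For □(◇◇(p ∧ q) → p):
w0: successors {w1, w2}; ◇◇(p ∧ q) → p there: w1:T, w2:T. ✓
w1: successors {w1, w3}; ◇◇(p ∧ q) → p there: w1:T, w3:T. ✓
w2: successors {w1, w2}; ◇◇(p ∧ q) → p there: w1:T, w2:T. ✓
w3: successors {w0, w1, w2}; ◇◇(p ∧ q) → p there: w0:T, w1:T, w2:T. ✓
— 4 worlds.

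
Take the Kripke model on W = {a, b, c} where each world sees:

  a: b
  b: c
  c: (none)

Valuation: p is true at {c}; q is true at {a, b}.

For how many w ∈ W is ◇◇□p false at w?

a: successors {b}; ◇□p there: b:T. ✓
b: successors {c}; ◇□p there: c:F. ✗
c: no successors, so ◇◇□p fails. ✗
Satisfying worlds: {a}.
So ◇◇□p fails at the other 2 worlds.

2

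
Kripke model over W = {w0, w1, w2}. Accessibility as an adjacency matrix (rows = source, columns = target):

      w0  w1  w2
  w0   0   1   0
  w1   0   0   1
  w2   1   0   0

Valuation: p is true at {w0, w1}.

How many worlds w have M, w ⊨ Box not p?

w0: successors {w1}; not p there: w1:F. ✗
w1: successors {w2}; not p there: w2:T. ✓
w2: successors {w0}; not p there: w0:F. ✗
Satisfying worlds: {w1}.

1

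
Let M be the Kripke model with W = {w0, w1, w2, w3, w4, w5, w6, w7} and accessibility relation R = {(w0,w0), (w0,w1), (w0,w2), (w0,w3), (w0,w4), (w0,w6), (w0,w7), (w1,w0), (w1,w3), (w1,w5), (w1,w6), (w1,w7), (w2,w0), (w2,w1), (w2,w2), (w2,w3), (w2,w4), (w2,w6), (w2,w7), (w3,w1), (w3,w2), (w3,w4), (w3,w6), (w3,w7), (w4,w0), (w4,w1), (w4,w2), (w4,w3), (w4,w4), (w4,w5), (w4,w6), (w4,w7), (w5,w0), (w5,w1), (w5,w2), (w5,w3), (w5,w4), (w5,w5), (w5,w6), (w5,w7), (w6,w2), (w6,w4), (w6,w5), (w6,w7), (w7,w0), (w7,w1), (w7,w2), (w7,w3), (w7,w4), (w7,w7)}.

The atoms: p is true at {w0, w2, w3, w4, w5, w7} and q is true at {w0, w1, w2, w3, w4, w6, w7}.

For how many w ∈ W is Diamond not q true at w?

w0: successors {w0, w1, w2, w3, w4, w6, w7}; not q there: w0:F, w1:F, w2:F, w3:F, w4:F, w6:F, w7:F. ✗
w1: successors {w0, w3, w5, w6, w7}; not q there: w0:F, w3:F, w5:T, w6:F, w7:F. ✓
w2: successors {w0, w1, w2, w3, w4, w6, w7}; not q there: w0:F, w1:F, w2:F, w3:F, w4:F, w6:F, w7:F. ✗
w3: successors {w1, w2, w4, w6, w7}; not q there: w1:F, w2:F, w4:F, w6:F, w7:F. ✗
w4: successors {w0, w1, w2, w3, w4, w5, w6, w7}; not q there: w0:F, w1:F, w2:F, w3:F, w4:F, w5:T, w6:F, w7:F. ✓
w5: successors {w0, w1, w2, w3, w4, w5, w6, w7}; not q there: w0:F, w1:F, w2:F, w3:F, w4:F, w5:T, w6:F, w7:F. ✓
w6: successors {w2, w4, w5, w7}; not q there: w2:F, w4:F, w5:T, w7:F. ✓
w7: successors {w0, w1, w2, w3, w4, w7}; not q there: w0:F, w1:F, w2:F, w3:F, w4:F, w7:F. ✗
Satisfying worlds: {w1, w4, w5, w6}.

4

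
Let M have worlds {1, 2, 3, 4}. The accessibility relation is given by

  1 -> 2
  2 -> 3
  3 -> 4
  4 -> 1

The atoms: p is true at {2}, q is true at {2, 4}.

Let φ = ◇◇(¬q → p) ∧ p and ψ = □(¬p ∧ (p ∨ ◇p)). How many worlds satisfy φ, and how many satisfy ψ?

1 and 1

For ◇◇(¬q → p) ∧ p:
1: ◇◇(¬q → p) is F, p is F. ✗
2: ◇◇(¬q → p) is T, p is T. ✓
3: ◇◇(¬q → p) is F, p is F. ✗
4: ◇◇(¬q → p) is T, p is F. ✗
— 1 world.
For □(¬p ∧ (p ∨ ◇p)):
1: successors {2}; ¬p ∧ (p ∨ ◇p) there: 2:F. ✗
2: successors {3}; ¬p ∧ (p ∨ ◇p) there: 3:F. ✗
3: successors {4}; ¬p ∧ (p ∨ ◇p) there: 4:F. ✗
4: successors {1}; ¬p ∧ (p ∨ ◇p) there: 1:T. ✓
— 1 world.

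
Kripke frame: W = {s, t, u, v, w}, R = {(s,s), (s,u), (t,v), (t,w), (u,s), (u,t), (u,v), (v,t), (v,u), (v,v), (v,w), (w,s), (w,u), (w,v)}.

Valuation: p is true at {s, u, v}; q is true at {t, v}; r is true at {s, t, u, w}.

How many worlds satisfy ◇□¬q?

s: successors {s, u}; □¬q there: s:T, u:F. ✓
t: successors {v, w}; □¬q there: v:F, w:F. ✗
u: successors {s, t, v}; □¬q there: s:T, t:F, v:F. ✓
v: successors {t, u, v, w}; □¬q there: t:F, u:F, v:F, w:F. ✗
w: successors {s, u, v}; □¬q there: s:T, u:F, v:F. ✓
Satisfying worlds: {s, u, w}.

3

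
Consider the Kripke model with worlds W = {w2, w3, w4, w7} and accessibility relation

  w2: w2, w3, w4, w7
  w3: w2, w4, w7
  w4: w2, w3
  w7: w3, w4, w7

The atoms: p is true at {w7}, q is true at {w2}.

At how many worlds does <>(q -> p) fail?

0

w2: successors {w2, w3, w4, w7}; q -> p there: w2:F, w3:T, w4:T, w7:T. ✓
w3: successors {w2, w4, w7}; q -> p there: w2:F, w4:T, w7:T. ✓
w4: successors {w2, w3}; q -> p there: w2:F, w3:T. ✓
w7: successors {w3, w4, w7}; q -> p there: w3:T, w4:T, w7:T. ✓
Satisfying worlds: {w2, w3, w4, w7}.
So <>(q -> p) fails at the other 0 worlds.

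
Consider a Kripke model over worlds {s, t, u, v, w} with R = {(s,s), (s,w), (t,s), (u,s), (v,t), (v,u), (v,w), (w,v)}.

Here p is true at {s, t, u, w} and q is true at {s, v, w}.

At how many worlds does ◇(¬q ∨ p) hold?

s: successors {s, w}; ¬q ∨ p there: s:T, w:T. ✓
t: successors {s}; ¬q ∨ p there: s:T. ✓
u: successors {s}; ¬q ∨ p there: s:T. ✓
v: successors {t, u, w}; ¬q ∨ p there: t:T, u:T, w:T. ✓
w: successors {v}; ¬q ∨ p there: v:F. ✗
Satisfying worlds: {s, t, u, v}.

4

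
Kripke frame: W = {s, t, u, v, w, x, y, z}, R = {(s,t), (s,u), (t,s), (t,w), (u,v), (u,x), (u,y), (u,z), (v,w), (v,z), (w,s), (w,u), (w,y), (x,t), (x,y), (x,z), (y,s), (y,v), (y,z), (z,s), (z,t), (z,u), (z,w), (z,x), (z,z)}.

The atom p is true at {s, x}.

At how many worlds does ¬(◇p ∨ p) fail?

s: ◇p ∨ p is T. ✗
t: ◇p ∨ p is T. ✗
u: ◇p ∨ p is T. ✗
v: ◇p ∨ p is F. ✓
w: ◇p ∨ p is T. ✗
x: ◇p ∨ p is T. ✗
y: ◇p ∨ p is T. ✗
z: ◇p ∨ p is T. ✗
Satisfying worlds: {v}.
So ¬(◇p ∨ p) fails at the other 7 worlds.

7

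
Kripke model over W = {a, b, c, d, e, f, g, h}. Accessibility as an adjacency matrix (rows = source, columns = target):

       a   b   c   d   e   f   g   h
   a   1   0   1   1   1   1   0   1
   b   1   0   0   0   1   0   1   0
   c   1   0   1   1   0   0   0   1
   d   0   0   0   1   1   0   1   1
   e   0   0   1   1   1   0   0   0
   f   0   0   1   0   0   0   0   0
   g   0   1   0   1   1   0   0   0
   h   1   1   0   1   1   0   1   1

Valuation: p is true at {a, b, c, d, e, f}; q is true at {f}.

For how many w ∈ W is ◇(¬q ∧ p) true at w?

a: successors {a, c, d, e, f, h}; ¬q ∧ p there: a:T, c:T, d:T, e:T, f:F, h:F. ✓
b: successors {a, e, g}; ¬q ∧ p there: a:T, e:T, g:F. ✓
c: successors {a, c, d, h}; ¬q ∧ p there: a:T, c:T, d:T, h:F. ✓
d: successors {d, e, g, h}; ¬q ∧ p there: d:T, e:T, g:F, h:F. ✓
e: successors {c, d, e}; ¬q ∧ p there: c:T, d:T, e:T. ✓
f: successors {c}; ¬q ∧ p there: c:T. ✓
g: successors {b, d, e}; ¬q ∧ p there: b:T, d:T, e:T. ✓
h: successors {a, b, d, e, g, h}; ¬q ∧ p there: a:T, b:T, d:T, e:T, g:F, h:F. ✓
Satisfying worlds: {a, b, c, d, e, f, g, h}.

8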